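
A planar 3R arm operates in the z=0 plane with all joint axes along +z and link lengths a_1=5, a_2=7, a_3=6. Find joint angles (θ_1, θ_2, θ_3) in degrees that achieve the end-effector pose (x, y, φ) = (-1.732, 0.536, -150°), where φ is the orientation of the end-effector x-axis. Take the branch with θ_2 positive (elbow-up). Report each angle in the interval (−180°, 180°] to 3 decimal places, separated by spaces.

wrist centre = target − a_3·(cos φ, sin φ) = (3.4642, 3.5360)
cos θ_2 = (24.5036−5²−7²)/(2·5·7) = -0.7071; θ_2 = 134.9987° (elbow-up)
β = atan2(3.5360,3.4642) = 45.5880°; ψ = atan2(4.9499,0.0504) = 89.4170°
θ_1 = β − ψ = -43.8290°
θ_3 = φ − θ_1 − θ_2 = 118.8303° (wrapped to (-180°,180°])

-43.829 134.999 118.830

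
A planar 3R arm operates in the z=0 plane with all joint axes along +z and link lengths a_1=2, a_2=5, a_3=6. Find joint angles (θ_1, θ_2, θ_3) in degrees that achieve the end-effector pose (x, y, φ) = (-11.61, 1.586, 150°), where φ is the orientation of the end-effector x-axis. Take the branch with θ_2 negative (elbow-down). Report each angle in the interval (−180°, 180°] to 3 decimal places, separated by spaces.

wrist centre = target − a_3·(cos φ, sin φ) = (-6.4138, -1.4140)
cos θ_2 = (43.1368−2²−5²)/(2·2·5) = 0.7068; θ_2 = -45.0215° (elbow-down)
β = atan2(-1.4140,-6.4138) = -167.5674°; ψ = atan2(-3.5369,5.5342) = -32.5822°
θ_1 = β − ψ = -134.9852°
θ_3 = φ − θ_1 − θ_2 = -29.9934° (wrapped to (-180°,180°])

-134.985 -45.021 -29.993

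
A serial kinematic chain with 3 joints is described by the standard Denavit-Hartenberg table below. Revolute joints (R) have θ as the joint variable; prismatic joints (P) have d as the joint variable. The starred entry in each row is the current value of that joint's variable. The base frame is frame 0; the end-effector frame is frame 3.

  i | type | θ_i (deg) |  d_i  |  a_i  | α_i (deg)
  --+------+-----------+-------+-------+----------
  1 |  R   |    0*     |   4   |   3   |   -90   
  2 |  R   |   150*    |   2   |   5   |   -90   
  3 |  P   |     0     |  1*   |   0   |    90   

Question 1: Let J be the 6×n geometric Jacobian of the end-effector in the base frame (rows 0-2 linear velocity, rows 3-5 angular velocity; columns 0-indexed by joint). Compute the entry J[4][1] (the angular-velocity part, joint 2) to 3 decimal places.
1.000

axis z_1 = (0.0000,1.0000,0.0000); lever o_n−o_1 = (-4.8301,2.0000,-1.6340)
cross product → J_v[:, 1] = (-1.6340,-0.0000,4.8301)
J_ω[:, 1] = z_1
entry J[4][1] = 1.0000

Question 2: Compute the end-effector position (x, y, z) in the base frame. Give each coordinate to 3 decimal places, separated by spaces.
after link 1: o_1 = (3.0000, 0.0000, 4.0000)
after link 2: o_2 = (-1.3301, 2.0000, 1.5000)
after link 3: o_3 = (-1.8301, 2.0000, 2.3660)

-1.830 2.000 2.366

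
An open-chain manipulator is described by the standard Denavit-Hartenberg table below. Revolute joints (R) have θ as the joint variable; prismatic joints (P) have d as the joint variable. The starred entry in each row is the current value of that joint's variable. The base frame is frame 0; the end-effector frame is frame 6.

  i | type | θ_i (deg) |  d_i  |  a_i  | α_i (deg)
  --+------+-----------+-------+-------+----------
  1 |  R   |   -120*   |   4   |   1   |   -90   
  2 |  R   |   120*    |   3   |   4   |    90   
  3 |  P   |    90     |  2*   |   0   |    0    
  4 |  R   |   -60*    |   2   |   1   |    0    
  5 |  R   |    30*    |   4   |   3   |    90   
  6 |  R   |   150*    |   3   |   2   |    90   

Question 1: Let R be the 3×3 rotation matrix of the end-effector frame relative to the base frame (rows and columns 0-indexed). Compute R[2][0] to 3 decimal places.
0.125

End-effector x-axis (col 0 of R) = (-0.9743,-0.1875,0.1250)
R[2][0] = 0.1250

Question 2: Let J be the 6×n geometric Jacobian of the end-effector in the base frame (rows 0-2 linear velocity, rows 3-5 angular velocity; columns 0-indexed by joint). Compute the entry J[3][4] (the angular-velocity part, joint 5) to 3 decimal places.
-0.433

axis z_4 = (-0.4330,-0.7500,-0.5000); lever o_n−o_4 = (-1.7051,-2.1495,-5.2990)
cross product → J_v[:, 4] = (2.8995,-1.4420,-0.3481)
J_ω[:, 4] = z_4
entry J[3][4] = -0.4330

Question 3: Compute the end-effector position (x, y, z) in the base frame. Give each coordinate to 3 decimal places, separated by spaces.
after link 1: o_1 = (-0.5000, -0.8660, 4.0000)
after link 2: o_2 = (3.0981, -0.6340, 0.5359)
after link 3: o_3 = (2.2321, -2.1340, -0.4641)
after link 4: o_4 = (2.0155, -3.5090, -2.2141)
after link 5: o_5 = (2.9085, -7.1585, -5.5131)
after link 6: o_6 = (0.3104, -5.6585, -7.5131)

0.310 -5.658 -7.513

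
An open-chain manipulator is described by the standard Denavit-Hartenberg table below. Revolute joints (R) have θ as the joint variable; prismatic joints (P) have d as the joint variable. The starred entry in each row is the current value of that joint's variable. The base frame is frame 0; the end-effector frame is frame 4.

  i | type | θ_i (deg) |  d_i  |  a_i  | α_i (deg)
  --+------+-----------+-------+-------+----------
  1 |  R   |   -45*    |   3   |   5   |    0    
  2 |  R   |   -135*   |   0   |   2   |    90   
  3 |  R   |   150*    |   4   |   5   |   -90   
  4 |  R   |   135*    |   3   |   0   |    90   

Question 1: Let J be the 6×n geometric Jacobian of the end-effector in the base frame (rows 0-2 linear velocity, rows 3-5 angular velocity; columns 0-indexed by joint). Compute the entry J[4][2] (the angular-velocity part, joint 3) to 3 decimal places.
1.000

axis z_2 = (-0.0000,1.0000,0.0000); lever o_n−o_2 = (5.8301,4.0000,-0.0981)
cross product → J_v[:, 2] = (-0.0981,0.0000,-5.8301)
J_ω[:, 2] = z_2
entry J[4][2] = 1.0000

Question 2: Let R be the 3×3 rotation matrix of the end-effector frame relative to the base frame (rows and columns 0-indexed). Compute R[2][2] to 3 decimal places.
0.354

End-effector z-axis (col 2 of R) = (0.6124,-0.7071,0.3536)
R[2][2] = 0.3536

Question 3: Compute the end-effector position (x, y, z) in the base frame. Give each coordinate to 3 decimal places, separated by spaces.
7.366 0.464 2.902

after link 1: o_1 = (3.5355, -3.5355, 3.0000)
after link 2: o_2 = (1.5355, -3.5355, 3.0000)
after link 3: o_3 = (5.8657, 0.4645, 5.5000)
after link 4: o_4 = (7.3657, 0.4645, 2.9019)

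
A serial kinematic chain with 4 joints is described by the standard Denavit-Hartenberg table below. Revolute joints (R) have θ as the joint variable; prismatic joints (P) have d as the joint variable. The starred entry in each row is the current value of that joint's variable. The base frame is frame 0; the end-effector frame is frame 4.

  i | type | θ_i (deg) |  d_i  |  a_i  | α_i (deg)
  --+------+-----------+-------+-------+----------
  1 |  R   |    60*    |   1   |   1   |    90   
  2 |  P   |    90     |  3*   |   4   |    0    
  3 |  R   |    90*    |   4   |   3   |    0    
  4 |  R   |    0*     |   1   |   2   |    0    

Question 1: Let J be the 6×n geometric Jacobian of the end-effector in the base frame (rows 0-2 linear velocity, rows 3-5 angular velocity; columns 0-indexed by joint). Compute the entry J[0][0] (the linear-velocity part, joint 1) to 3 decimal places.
7.464

axis z_0 = ẑ; lever o_n−o_0 = (4.9282,-7.4641,5.0000)
cross product → J_v[:, 0] = (7.4641,4.9282,-0.0000)
J_ω[:, 0] = z_0
entry J[0][0] = 7.4641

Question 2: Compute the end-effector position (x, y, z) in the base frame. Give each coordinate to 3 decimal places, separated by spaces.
4.928 -7.464 5.000

after link 1: o_1 = (0.5000, 0.8660, 1.0000)
after link 2: o_2 = (3.0981, -0.6340, 5.0000)
after link 3: o_3 = (5.0622, -5.2321, 5.0000)
after link 4: o_4 = (4.9282, -7.4641, 5.0000)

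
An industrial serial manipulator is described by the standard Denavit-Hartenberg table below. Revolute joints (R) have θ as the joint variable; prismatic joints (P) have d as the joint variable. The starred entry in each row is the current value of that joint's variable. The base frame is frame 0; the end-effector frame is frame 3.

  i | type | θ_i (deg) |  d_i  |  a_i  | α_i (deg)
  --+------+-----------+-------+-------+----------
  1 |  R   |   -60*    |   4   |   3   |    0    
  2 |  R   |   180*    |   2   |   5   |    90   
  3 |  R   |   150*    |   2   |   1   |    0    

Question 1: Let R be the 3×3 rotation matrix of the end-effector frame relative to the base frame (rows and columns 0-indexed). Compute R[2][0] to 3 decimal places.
End-effector x-axis (col 0 of R) = (0.4330,-0.7500,0.5000)
R[2][0] = 0.5000

0.500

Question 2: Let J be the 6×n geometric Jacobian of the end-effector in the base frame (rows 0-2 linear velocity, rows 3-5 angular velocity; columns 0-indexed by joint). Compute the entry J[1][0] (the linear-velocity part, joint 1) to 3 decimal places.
1.165

axis z_0 = ẑ; lever o_n−o_0 = (1.1651,1.9821,6.5000)
cross product → J_v[:, 0] = (-1.9821,1.1651,0.0000)
J_ω[:, 0] = z_0
entry J[1][0] = 1.1651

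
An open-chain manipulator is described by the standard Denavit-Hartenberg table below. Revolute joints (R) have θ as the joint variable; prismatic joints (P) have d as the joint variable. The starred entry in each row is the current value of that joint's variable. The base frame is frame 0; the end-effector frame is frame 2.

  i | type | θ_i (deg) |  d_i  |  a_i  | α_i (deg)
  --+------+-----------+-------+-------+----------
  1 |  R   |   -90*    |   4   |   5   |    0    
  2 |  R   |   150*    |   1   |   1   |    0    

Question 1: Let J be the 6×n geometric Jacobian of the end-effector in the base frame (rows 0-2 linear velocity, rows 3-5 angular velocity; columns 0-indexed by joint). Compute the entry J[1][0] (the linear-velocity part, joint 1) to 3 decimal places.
0.500

axis z_0 = ẑ; lever o_n−o_0 = (0.5000,-4.1340,5.0000)
cross product → J_v[:, 0] = (4.1340,0.5000,-0.0000)
J_ω[:, 0] = z_0
entry J[1][0] = 0.5000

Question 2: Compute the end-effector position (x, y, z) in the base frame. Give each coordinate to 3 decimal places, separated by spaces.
0.500 -4.134 5.000

after link 1: o_1 = (0.0000, -5.0000, 4.0000)
after link 2: o_2 = (0.5000, -4.1340, 5.0000)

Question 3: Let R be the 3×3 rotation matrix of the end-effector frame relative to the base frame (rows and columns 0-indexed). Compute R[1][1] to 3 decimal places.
0.500

End-effector y-axis (col 1 of R) = (-0.8660,0.5000,0.0000)
R[1][1] = 0.5000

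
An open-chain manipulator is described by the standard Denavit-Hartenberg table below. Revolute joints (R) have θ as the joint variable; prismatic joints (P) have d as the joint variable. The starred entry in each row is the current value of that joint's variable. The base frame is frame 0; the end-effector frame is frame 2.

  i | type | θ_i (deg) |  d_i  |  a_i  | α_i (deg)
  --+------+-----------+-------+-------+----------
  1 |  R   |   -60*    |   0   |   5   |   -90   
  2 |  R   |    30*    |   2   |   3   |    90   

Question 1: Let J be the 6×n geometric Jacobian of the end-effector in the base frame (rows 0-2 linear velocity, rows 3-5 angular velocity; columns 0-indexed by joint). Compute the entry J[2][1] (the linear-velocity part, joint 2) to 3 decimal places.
-2.598

axis z_1 = (0.8660,0.5000,0.0000); lever o_n−o_1 = (3.0311,-1.2500,-1.5000)
cross product → J_v[:, 1] = (-0.7500,1.2990,-2.5981)
J_ω[:, 1] = z_1
entry J[2][1] = -2.5981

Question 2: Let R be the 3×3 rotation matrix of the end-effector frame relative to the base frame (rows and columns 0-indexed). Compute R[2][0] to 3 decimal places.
-0.500

End-effector x-axis (col 0 of R) = (0.4330,-0.7500,-0.5000)
R[2][0] = -0.5000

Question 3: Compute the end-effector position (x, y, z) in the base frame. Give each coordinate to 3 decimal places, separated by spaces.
5.531 -5.580 -1.500

after link 1: o_1 = (2.5000, -4.3301, 0.0000)
after link 2: o_2 = (5.5311, -5.5801, -1.5000)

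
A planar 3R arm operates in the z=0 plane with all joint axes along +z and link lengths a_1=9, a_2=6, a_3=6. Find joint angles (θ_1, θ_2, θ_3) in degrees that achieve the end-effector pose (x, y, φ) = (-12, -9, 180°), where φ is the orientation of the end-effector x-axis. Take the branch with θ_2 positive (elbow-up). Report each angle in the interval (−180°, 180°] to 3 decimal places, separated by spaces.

-157.380 90.000 -112.620

wrist centre = target − a_3·(cos φ, sin φ) = (-6.0000, -9.0000)
cos θ_2 = (117.0000−9²−6²)/(2·9·6) = 0.0000; θ_2 = 90.0000° (elbow-up)
β = atan2(-9.0000,-6.0000) = -123.6901°; ψ = atan2(6.0000,9.0000) = 33.6901°
θ_1 = β − ψ = -157.3801°
θ_3 = φ − θ_1 − θ_2 = -112.6199° (wrapped to (-180°,180°])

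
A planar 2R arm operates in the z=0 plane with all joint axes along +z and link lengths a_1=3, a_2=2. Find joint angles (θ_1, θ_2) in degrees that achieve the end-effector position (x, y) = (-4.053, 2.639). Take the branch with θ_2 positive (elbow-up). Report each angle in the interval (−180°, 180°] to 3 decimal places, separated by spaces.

134.994 30.011

cos θ_2 = (23.3911−3²−2²)/(2·3·2) = 0.8659; θ_2 = 30.0112° (elbow-up)
β = atan2(2.6390,-4.0530) = 146.9309°; ψ = atan2(1.0003,4.7319) = 11.9369°
θ_1 = β − ψ = 134.9941°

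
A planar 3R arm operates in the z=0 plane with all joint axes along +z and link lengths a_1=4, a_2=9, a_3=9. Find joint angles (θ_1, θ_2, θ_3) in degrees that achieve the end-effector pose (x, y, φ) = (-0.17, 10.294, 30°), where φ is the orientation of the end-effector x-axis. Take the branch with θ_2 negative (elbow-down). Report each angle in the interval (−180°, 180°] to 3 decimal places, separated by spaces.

wrist centre = target − a_3·(cos φ, sin φ) = (-7.9642, 5.7940)
cos θ_2 = (96.9994−4²−9²)/(2·4·9) = -0.0000; θ_2 = -90.0005° (elbow-down)
β = atan2(5.7940,-7.9642) = 143.9640°; ψ = atan2(-9.0000,3.9999) = -66.0379°
θ_1 = β − ψ = 210.0019°
θ_3 = φ − θ_1 − θ_2 = -90.0014° (wrapped to (-180°,180°])

-149.998 -90.000 -90.001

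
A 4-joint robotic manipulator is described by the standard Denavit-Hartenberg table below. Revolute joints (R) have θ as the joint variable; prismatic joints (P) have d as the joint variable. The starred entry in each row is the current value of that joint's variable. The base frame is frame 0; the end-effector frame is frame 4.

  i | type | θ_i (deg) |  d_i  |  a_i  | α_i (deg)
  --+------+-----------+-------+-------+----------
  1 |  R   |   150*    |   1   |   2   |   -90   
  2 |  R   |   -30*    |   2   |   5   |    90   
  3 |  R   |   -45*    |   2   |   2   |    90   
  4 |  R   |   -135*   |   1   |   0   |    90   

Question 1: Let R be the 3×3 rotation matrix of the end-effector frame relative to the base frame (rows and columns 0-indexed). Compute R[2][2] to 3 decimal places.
End-effector z-axis (col 2 of R) = (0.4312,-0.8263,0.3624)
R[2][2] = 0.3624

0.362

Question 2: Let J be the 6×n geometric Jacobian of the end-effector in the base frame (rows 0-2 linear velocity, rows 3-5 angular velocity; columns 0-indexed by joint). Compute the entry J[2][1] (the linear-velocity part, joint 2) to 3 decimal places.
axis z_1 = (-0.5000,-0.8660,0.0000); lever o_n−o_1 = (-3.3536,2.0763,4.5856)
cross product → J_v[:, 1] = (-3.9712,2.2928,-3.9425)
J_ω[:, 1] = z_1
entry J[2][1] = -3.9425

-3.942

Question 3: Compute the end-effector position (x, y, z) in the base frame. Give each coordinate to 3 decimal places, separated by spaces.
after link 1: o_1 = (-1.7321, 1.0000, 1.0000)
after link 2: o_2 = (-6.4821, 1.4330, 3.5000)
after link 3: o_3 = (-5.9696, 2.7701, 5.9392)
after link 4: o_4 = (-5.0857, 3.0763, 5.5856)

-5.086 3.076 5.586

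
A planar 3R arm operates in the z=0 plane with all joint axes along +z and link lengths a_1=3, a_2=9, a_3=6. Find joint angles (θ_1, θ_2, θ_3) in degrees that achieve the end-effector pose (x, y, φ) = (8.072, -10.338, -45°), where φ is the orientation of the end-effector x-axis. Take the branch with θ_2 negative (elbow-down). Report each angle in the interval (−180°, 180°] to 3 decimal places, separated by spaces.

wrist centre = target − a_3·(cos φ, sin φ) = (3.8294, -6.0954)
cos θ_2 = (51.8174−3²−9²)/(2·3·9) = -0.7071; θ_2 = -134.9983° (elbow-down)
β = atan2(-6.0954,3.8294) = -57.8612°; ψ = atan2(-6.3642,-3.3638) = -117.8586°
θ_1 = β − ψ = 59.9974°
θ_3 = φ − θ_1 − θ_2 = 30.0009° (wrapped to (-180°,180°])

59.997 -134.998 30.001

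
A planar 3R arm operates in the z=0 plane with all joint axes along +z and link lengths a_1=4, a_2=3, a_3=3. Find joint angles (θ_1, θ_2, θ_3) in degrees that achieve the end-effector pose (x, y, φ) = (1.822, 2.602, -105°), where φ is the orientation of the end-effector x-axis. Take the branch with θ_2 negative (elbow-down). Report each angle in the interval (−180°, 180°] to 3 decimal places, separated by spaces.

89.996 -60.001 -134.995

wrist centre = target − a_3·(cos φ, sin φ) = (2.5985, 5.4998)
cos θ_2 = (36.9995−4²−3²)/(2·4·3) = 0.5000; θ_2 = -60.0013° (elbow-down)
β = atan2(5.4998,2.5985) = 64.7109°; ψ = atan2(-2.5981,5.4999) = -25.2855°
θ_1 = β − ψ = 89.9964°
θ_3 = φ − θ_1 − θ_2 = -134.9951° (wrapped to (-180°,180°])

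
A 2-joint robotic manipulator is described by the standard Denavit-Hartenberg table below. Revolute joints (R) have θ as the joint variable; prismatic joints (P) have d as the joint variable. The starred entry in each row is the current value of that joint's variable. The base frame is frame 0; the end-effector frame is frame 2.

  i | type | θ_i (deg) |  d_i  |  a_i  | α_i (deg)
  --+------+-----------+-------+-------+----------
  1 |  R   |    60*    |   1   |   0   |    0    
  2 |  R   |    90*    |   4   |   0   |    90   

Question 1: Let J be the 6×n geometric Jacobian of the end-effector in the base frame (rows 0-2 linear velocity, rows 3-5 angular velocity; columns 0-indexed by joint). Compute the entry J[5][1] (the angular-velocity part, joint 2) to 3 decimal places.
axis z_1 = (0.0000,0.0000,1.0000); lever o_n−o_1 = (0.0000,0.0000,4.0000)
cross product → J_v[:, 1] = (0.0000,0.0000,0.0000)
J_ω[:, 1] = z_1
entry J[5][1] = 1.0000

1.000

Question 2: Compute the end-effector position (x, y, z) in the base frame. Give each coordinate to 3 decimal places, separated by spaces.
0.000 0.000 5.000

after link 1: o_1 = (0.0000, 0.0000, 1.0000)
after link 2: o_2 = (0.0000, 0.0000, 5.0000)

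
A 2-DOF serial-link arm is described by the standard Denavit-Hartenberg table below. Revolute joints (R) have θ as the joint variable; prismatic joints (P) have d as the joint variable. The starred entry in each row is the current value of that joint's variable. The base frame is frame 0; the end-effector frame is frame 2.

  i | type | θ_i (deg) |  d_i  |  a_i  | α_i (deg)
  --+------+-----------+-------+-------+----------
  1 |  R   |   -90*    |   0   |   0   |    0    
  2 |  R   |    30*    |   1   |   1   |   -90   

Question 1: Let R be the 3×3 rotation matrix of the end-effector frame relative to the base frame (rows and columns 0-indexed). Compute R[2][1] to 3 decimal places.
-1.000

End-effector y-axis (col 1 of R) = (0.0000,0.0000,-1.0000)
R[2][1] = -1.0000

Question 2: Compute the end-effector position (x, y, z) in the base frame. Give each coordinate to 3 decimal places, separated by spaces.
after link 1: o_1 = (0.0000, 0.0000, 0.0000)
after link 2: o_2 = (0.5000, -0.8660, 1.0000)

0.500 -0.866 1.000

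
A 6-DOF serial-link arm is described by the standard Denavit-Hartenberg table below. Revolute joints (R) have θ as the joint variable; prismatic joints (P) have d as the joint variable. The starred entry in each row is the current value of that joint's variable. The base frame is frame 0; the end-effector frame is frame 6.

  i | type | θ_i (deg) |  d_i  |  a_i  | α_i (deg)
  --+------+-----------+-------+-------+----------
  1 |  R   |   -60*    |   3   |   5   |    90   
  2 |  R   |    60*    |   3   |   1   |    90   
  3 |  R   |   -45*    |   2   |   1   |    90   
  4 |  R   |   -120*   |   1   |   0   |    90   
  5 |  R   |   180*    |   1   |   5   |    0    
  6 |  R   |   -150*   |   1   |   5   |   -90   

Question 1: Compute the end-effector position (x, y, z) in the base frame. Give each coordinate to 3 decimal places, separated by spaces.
2.913 -6.658 -0.311

after link 1: o_1 = (2.5000, -4.3301, 3.0000)
after link 2: o_2 = (0.1519, -6.2631, 3.8660)
after link 3: o_3 = (1.8071, -7.7158, 3.4784)
after link 4: o_4 = (2.2427, -7.0560, 2.8660)
after link 5: o_5 = (5.6237, -10.6012, 1.4516)
after link 6: o_6 = (2.9134, -6.6580, -0.3105)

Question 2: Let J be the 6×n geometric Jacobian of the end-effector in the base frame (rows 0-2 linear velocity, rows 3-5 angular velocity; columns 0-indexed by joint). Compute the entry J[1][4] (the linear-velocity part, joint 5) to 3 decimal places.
axis z_4 = (-0.4669,-0.4160,-0.7803); lever o_n−o_4 = (0.6707,0.3981,-3.1765)
cross product → J_v[:, 4] = (1.6321,-2.0065,0.0931)
J_ω[:, 4] = z_4
entry J[1][4] = -2.0065

-2.007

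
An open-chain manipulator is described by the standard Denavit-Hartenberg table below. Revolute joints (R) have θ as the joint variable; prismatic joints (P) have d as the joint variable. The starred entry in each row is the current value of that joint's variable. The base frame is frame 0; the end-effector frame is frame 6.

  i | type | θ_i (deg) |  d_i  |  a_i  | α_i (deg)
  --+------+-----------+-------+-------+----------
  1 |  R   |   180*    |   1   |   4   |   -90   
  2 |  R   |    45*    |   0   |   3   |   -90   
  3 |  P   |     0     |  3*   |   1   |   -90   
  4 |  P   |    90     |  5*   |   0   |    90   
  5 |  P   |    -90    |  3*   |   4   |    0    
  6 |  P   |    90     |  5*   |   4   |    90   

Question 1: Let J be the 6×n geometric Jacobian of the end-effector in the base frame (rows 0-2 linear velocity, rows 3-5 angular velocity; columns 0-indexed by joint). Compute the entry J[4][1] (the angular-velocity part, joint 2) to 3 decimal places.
axis z_1 = (-0.0000,-1.0000,0.0000); lever o_n−o_1 = (-9.1924,1.0000,-7.7782)
cross product → J_v[:, 1] = (7.7782,-0.0000,-9.1924)
J_ω[:, 1] = z_1
entry J[4][1] = -1.0000

-1.000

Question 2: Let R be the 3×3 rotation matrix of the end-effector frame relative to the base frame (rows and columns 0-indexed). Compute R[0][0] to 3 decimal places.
-0.707

End-effector x-axis (col 0 of R) = (-0.7071,0.0000,0.7071)
R[0][0] = -0.7071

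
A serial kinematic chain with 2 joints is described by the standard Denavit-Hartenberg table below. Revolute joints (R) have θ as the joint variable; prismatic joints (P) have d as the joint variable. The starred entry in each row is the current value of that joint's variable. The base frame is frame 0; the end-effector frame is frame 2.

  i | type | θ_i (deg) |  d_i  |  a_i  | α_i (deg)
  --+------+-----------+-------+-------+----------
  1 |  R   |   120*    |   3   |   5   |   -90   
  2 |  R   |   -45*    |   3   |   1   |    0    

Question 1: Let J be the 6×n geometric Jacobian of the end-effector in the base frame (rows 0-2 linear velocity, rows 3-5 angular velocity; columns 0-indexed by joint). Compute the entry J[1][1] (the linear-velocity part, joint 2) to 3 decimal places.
axis z_1 = (-0.8660,-0.5000,0.0000); lever o_n−o_1 = (-2.9516,-0.8876,0.7071)
cross product → J_v[:, 1] = (-0.3536,0.6124,-0.7071)
J_ω[:, 1] = z_1
entry J[1][1] = 0.6124

0.612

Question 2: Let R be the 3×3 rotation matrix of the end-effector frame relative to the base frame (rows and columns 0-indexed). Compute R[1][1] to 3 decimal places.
0.612

End-effector y-axis (col 1 of R) = (-0.3536,0.6124,-0.7071)
R[1][1] = 0.6124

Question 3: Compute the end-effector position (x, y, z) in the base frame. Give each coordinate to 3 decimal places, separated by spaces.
after link 1: o_1 = (-2.5000, 4.3301, 3.0000)
after link 2: o_2 = (-5.4516, 3.4425, 3.7071)

-5.452 3.442 3.707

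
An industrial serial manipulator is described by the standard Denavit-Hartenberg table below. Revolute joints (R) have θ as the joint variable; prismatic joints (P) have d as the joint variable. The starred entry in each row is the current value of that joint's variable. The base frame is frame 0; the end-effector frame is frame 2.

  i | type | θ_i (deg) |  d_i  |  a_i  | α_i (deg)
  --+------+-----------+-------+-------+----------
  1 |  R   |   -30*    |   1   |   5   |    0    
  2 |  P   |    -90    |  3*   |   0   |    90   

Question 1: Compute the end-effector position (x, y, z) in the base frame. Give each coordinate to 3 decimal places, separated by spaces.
after link 1: o_1 = (4.3301, -2.5000, 1.0000)
after link 2: o_2 = (4.3301, -2.5000, 4.0000)

4.330 -2.500 4.000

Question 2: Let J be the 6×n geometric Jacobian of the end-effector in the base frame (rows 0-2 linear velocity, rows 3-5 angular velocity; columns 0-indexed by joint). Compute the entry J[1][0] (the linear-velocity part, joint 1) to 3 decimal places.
axis z_0 = ẑ; lever o_n−o_0 = (4.3301,-2.5000,4.0000)
cross product → J_v[:, 0] = (2.5000,4.3301,-0.0000)
J_ω[:, 0] = z_0
entry J[1][0] = 4.3301

4.330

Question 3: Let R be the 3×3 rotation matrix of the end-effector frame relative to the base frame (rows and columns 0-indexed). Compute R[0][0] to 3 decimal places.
End-effector x-axis (col 0 of R) = (-0.5000,-0.8660,0.0000)
R[0][0] = -0.5000

-0.500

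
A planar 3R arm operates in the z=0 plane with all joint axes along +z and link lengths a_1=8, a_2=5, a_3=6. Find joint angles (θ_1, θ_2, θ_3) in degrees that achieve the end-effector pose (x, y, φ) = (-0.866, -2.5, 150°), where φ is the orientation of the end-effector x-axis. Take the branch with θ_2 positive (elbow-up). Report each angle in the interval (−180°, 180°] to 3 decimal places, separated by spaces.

-90.000 120.000 120.000

wrist centre = target − a_3·(cos φ, sin φ) = (4.3302, -5.5000)
cos θ_2 = (49.0002−8²−5²)/(2·8·5) = -0.5000; θ_2 = 119.9998° (elbow-up)
β = atan2(-5.5000,4.3302) = -51.7866°; ψ = atan2(4.3301,5.5000) = 38.2132°
θ_1 = β − ψ = -89.9998°
θ_3 = φ − θ_1 − θ_2 = 120.0000° (wrapped to (-180°,180°])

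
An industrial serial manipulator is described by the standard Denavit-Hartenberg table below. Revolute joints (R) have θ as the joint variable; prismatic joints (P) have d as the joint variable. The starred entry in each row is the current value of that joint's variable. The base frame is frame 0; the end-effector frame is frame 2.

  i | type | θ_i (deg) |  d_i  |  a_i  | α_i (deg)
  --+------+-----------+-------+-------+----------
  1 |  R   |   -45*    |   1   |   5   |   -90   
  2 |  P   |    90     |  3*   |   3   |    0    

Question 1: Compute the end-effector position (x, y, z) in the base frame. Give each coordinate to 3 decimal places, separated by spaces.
after link 1: o_1 = (3.5355, -3.5355, 1.0000)
after link 2: o_2 = (5.6569, -1.4142, -2.0000)

5.657 -1.414 -2.000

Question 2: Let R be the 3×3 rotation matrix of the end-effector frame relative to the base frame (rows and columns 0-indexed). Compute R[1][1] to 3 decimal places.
End-effector y-axis (col 1 of R) = (-0.7071,0.7071,-0.0000)
R[1][1] = 0.7071

0.707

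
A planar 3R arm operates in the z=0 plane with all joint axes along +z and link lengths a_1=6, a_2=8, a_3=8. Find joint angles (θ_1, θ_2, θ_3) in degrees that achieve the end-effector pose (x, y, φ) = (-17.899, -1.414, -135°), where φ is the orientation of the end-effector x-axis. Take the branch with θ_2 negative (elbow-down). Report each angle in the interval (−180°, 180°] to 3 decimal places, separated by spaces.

wrist centre = target − a_3·(cos φ, sin φ) = (-12.2421, 4.2429)
cos θ_2 = (167.8719−6²−8²)/(2·6·8) = 0.7070; θ_2 = -45.0087° (elbow-down)
β = atan2(4.2429,-12.2421) = 160.8848°; ψ = atan2(-5.6577,11.6560) = -25.8915°
θ_1 = β − ψ = 186.7763°
θ_3 = φ − θ_1 − θ_2 = 83.2324° (wrapped to (-180°,180°])

-173.224 -45.009 83.232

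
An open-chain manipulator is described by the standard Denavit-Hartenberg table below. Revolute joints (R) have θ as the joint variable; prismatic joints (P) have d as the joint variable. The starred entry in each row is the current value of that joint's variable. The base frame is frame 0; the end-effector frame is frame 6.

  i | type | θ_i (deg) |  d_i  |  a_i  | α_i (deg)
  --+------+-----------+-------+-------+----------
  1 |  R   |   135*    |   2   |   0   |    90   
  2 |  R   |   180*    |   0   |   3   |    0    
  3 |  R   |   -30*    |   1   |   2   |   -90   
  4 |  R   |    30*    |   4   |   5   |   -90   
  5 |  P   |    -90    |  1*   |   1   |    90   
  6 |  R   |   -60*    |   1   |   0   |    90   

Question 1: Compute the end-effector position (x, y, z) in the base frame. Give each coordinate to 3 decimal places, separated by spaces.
after link 1: o_1 = (0.0000, 0.0000, 2.0000)
after link 2: o_2 = (2.1213, -2.1213, 2.0000)
after link 3: o_3 = (4.0532, -2.6390, 3.0000)
after link 4: o_4 = (6.3513, -8.4726, 1.7010)
after link 5: o_5 = (5.7863, -9.1323, 0.5849)
after link 6: o_6 = (5.6095, -8.2484, 0.1519)

5.609 -8.248 0.152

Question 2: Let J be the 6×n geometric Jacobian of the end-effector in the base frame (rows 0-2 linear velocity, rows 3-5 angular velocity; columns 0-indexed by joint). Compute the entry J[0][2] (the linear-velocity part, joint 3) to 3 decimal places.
-1.307

axis z_2 = (0.7071,0.7071,0.0000); lever o_n−o_2 = (3.4882,-6.1271,-1.8481)
cross product → J_v[:, 2] = (-1.3068,1.3068,-6.7990)
J_ω[:, 2] = z_2
entry J[0][2] = -1.3068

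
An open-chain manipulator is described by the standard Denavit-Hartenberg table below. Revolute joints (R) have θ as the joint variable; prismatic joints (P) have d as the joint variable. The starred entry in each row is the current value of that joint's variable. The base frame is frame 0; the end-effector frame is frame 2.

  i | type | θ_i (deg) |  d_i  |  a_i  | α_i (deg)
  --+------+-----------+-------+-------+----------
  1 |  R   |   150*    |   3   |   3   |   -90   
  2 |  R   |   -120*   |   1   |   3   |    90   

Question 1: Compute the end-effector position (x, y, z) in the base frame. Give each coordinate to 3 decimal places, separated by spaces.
after link 1: o_1 = (-2.5981, 1.5000, 3.0000)
after link 2: o_2 = (-1.7990, -0.1160, 5.5981)

-1.799 -0.116 5.598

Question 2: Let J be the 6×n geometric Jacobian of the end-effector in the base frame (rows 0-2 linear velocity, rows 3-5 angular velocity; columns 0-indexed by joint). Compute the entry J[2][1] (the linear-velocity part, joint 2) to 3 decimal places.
1.500

axis z_1 = (-0.5000,-0.8660,0.0000); lever o_n−o_1 = (0.7990,-1.6160,2.5981)
cross product → J_v[:, 1] = (-2.2500,1.2990,1.5000)
J_ω[:, 1] = z_1
entry J[2][1] = 1.5000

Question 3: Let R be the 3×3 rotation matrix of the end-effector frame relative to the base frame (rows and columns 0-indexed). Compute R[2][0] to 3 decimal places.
End-effector x-axis (col 0 of R) = (0.4330,-0.2500,0.8660)
R[2][0] = 0.8660

0.866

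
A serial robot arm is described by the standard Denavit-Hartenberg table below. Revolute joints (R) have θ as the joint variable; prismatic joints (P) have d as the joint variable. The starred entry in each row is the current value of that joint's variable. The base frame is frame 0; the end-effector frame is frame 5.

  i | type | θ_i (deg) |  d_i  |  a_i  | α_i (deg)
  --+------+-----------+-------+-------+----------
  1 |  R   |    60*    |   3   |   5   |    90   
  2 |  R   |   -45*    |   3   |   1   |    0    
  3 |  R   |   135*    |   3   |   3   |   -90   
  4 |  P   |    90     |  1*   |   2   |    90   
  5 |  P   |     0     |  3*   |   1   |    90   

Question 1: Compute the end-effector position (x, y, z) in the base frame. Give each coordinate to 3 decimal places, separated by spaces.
4.952 2.576 8.293

after link 1: o_1 = (2.5000, 4.3301, 3.0000)
after link 2: o_2 = (5.4516, 3.4425, 2.2929)
after link 3: o_3 = (8.0497, 1.9425, 5.2929)
after link 4: o_4 = (5.8177, 2.0765, 5.2929)
after link 5: o_5 = (4.9516, 2.5765, 8.2929)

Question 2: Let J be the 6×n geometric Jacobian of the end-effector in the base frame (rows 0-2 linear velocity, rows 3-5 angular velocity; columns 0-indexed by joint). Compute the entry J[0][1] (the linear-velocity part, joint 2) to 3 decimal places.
axis z_1 = (0.8660,-0.5000,0.0000); lever o_n−o_1 = (2.4516,-1.7537,5.2929)
cross product → J_v[:, 1] = (-2.6464,-4.5838,-0.2929)
J_ω[:, 1] = z_1
entry J[0][1] = -2.6464

-2.646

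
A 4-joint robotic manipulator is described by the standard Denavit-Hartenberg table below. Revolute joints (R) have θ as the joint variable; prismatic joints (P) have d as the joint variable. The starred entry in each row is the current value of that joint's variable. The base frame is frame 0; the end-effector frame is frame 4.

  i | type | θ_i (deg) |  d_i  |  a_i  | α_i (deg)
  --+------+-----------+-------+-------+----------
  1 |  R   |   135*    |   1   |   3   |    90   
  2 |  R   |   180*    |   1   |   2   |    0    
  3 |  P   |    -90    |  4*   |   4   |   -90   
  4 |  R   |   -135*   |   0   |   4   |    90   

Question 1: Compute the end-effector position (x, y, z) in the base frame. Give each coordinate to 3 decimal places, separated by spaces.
after link 1: o_1 = (-2.1213, 2.1213, 1.0000)
after link 2: o_2 = (0.0000, 1.4142, 1.0000)
after link 3: o_3 = (2.8284, 4.2426, 5.0000)
after link 4: o_4 = (4.8284, 6.2426, 2.1716)

4.828 6.243 2.172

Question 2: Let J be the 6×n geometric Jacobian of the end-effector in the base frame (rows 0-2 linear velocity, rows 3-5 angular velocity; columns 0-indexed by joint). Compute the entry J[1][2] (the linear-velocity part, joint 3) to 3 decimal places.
prismatic axis z_2 = (0.7071,0.7071,0.0000)
J_v[:, 2] = z_2; J_ω[:, 2] = (0,0,0)
entry J[1][2] = 0.7071

0.707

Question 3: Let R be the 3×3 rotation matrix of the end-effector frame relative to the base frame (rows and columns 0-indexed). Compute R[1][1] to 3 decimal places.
End-effector y-axis (col 1 of R) = (0.7071,-0.7071,0.0000)
R[1][1] = -0.7071

-0.707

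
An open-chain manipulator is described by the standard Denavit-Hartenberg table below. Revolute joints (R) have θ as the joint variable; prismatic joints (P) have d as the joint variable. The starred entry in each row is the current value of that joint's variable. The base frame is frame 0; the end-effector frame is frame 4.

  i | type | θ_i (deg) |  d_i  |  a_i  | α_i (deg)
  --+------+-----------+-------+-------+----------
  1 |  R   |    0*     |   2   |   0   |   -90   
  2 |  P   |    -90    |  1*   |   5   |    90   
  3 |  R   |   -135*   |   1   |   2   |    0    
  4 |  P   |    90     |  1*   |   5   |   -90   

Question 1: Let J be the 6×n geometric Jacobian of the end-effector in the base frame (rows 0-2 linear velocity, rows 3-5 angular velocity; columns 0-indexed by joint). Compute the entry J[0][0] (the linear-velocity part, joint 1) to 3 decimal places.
axis z_0 = ẑ; lever o_n−o_0 = (-2.0000,-3.9497,9.1213)
cross product → J_v[:, 0] = (3.9497,-2.0000,0.0000)
J_ω[:, 0] = z_0
entry J[0][0] = 3.9497

3.950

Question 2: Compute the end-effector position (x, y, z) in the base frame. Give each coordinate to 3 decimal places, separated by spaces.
-2.000 -3.950 9.121

after link 1: o_1 = (0.0000, 0.0000, 2.0000)
after link 2: o_2 = (0.0000, 1.0000, 7.0000)
after link 3: o_3 = (-1.0000, -0.4142, 5.5858)
after link 4: o_4 = (-2.0000, -3.9497, 9.1213)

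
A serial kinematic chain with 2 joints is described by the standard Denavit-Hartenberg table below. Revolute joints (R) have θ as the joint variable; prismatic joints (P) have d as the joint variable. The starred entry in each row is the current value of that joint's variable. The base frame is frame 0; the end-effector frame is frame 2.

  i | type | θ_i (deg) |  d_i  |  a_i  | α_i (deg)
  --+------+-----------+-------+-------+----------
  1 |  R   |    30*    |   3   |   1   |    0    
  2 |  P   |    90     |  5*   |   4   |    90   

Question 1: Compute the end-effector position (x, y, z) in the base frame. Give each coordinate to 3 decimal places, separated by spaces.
-1.134 3.964 8.000

after link 1: o_1 = (0.8660, 0.5000, 3.0000)
after link 2: o_2 = (-1.1340, 3.9641, 8.0000)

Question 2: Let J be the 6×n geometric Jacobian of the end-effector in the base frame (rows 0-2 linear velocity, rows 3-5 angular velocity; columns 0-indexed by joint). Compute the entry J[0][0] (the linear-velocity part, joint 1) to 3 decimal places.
axis z_0 = ẑ; lever o_n−o_0 = (-1.1340,3.9641,8.0000)
cross product → J_v[:, 0] = (-3.9641,-1.1340,0.0000)
J_ω[:, 0] = z_0
entry J[0][0] = -3.9641

-3.964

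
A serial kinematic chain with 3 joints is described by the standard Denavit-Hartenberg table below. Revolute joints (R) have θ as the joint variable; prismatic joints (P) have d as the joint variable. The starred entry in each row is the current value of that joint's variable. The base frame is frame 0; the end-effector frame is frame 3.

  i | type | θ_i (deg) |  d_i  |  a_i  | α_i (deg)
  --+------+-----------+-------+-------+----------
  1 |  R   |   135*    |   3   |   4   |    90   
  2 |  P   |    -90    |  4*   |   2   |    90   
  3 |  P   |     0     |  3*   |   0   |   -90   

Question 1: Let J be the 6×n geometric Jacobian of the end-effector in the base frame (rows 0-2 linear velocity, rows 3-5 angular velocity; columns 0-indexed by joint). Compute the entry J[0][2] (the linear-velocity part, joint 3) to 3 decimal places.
prismatic axis z_2 = (0.7071,-0.7071,-0.0000)
J_v[:, 2] = z_2; J_ω[:, 2] = (0,0,0)
entry J[0][2] = 0.7071

0.707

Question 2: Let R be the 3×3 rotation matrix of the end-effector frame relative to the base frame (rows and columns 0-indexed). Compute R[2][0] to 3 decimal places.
-1.000

End-effector x-axis (col 0 of R) = (0.0000,0.0000,-1.0000)
R[2][0] = -1.0000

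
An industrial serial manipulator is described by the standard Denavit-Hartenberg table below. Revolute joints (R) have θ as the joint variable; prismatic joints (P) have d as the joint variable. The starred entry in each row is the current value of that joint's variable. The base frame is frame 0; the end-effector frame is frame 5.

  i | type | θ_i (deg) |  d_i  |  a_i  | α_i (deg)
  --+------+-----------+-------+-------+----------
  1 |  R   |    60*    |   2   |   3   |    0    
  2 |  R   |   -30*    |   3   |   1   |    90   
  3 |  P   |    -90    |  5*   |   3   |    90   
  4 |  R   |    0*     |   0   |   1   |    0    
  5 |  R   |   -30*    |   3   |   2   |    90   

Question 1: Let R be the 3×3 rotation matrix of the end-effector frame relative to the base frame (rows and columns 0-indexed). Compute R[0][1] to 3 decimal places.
End-effector y-axis (col 1 of R) = (-0.8660,-0.5000,-0.0000)
R[0][1] = -0.8660

-0.866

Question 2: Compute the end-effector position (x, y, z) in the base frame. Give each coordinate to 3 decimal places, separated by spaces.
after link 1: o_1 = (1.5000, 2.5981, 2.0000)
after link 2: o_2 = (2.3660, 3.0981, 5.0000)
after link 3: o_3 = (4.8660, -1.2321, 2.0000)
after link 4: o_4 = (4.8660, -1.2321, 1.0000)
after link 5: o_5 = (1.7679, -1.8660, -0.7321)

1.768 -1.866 -0.732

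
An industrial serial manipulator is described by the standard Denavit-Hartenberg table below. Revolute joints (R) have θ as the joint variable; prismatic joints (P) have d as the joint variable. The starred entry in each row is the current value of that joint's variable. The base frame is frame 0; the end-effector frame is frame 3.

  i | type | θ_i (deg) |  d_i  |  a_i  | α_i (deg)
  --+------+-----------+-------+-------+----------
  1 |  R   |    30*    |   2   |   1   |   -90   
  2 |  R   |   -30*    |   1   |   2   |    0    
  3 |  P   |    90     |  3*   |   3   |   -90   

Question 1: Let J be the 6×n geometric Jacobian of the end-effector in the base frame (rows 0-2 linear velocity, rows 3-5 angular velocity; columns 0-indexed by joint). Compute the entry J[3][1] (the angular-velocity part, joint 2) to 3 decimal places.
axis z_1 = (-0.5000,0.8660,0.0000); lever o_n−o_1 = (0.7990,5.0801,-1.5981)
cross product → J_v[:, 1] = (-1.3840,-0.7990,-3.2321)
J_ω[:, 1] = z_1
entry J[3][1] = -0.5000

-0.500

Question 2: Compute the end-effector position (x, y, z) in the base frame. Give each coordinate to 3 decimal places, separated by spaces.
1.665 5.580 0.402

after link 1: o_1 = (0.8660, 0.5000, 2.0000)
after link 2: o_2 = (1.8660, 2.2321, 3.0000)
after link 3: o_3 = (1.6651, 5.5801, 0.4019)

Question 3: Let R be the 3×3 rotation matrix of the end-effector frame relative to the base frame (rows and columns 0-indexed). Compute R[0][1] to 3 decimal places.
0.500

End-effector y-axis (col 1 of R) = (0.5000,-0.8660,-0.0000)
R[0][1] = 0.5000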